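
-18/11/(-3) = 6/11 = 0.55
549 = 549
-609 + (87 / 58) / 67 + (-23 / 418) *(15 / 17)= -144979287 / 238051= -609.03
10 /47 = 0.21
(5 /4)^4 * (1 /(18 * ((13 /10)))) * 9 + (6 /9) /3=34781 /29952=1.16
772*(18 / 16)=1737 / 2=868.50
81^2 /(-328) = -6561 /328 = -20.00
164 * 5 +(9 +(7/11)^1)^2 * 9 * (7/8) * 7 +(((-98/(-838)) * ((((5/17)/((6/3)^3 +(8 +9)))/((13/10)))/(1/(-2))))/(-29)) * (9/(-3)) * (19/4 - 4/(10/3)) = 19297194321941/3249298910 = 5938.88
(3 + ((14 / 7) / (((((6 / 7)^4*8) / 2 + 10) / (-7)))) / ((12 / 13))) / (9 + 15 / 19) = 5833019 / 32580504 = 0.18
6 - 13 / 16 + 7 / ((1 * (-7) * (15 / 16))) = 989 / 240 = 4.12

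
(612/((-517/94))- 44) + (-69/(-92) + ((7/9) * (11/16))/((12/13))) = -2926157/19008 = -153.94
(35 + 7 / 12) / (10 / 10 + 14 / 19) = 8113 / 396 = 20.49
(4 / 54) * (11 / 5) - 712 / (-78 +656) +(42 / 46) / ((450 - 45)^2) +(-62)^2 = 1396616190793 / 363424725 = 3842.93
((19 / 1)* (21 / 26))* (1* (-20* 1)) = -3990 / 13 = -306.92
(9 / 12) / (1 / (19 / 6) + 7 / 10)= 285 / 386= 0.74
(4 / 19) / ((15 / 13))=52 / 285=0.18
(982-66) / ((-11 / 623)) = -570668 / 11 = -51878.91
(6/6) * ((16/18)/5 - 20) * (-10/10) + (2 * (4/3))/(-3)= 284/15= 18.93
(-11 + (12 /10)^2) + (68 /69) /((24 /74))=-33748 /5175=-6.52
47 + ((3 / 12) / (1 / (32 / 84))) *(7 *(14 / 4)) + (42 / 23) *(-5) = 2774 / 69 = 40.20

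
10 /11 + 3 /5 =83 /55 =1.51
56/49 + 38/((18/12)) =556/21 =26.48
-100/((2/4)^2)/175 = -16/7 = -2.29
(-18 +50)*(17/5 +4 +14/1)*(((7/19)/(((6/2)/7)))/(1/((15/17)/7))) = 23968/323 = 74.20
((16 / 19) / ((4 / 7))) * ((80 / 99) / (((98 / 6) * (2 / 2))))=320 / 4389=0.07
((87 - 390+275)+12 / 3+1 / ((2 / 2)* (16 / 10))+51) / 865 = 221 / 6920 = 0.03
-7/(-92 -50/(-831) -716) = 831/95914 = 0.01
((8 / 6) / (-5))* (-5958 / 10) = 3972 / 25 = 158.88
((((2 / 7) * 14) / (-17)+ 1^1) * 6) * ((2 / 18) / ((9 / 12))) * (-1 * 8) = -832 / 153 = -5.44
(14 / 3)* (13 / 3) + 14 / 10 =973 / 45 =21.62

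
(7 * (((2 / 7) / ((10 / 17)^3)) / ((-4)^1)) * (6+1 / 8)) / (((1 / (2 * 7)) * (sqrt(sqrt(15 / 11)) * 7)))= -240737 * 11^(1 / 4) * 15^(3 / 4) / 120000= -27.85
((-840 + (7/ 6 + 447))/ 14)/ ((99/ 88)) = -4702/ 189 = -24.88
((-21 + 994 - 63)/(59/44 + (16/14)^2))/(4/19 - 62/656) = 940533440/317397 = 2963.27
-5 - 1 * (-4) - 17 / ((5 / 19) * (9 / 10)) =-655 / 9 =-72.78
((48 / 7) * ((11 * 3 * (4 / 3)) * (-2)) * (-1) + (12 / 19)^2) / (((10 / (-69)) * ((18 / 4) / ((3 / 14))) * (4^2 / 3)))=-37.20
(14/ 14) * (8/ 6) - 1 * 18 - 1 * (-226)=628/ 3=209.33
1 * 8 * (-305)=-2440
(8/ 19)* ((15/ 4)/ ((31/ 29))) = 870/ 589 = 1.48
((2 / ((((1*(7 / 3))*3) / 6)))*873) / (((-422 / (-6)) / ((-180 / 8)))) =-478.76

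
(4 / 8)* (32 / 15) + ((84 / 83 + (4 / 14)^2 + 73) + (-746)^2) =33954843737 / 61005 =556591.16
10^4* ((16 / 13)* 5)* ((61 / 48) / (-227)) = -3050000 / 8853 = -344.52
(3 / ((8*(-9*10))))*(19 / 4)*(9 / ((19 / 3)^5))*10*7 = -5103 / 4170272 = -0.00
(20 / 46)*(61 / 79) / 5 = 122 / 1817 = 0.07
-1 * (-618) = 618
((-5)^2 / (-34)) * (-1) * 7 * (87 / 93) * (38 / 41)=4.46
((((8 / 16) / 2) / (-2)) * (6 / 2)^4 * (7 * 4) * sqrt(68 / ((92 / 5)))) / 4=-136.25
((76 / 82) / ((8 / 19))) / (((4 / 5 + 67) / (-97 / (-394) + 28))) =20087845 / 21904824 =0.92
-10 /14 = -5 /7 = -0.71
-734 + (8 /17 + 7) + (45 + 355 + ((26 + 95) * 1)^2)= 243346 /17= 14314.47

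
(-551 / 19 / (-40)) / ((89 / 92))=667 / 890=0.75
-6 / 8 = -3 / 4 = -0.75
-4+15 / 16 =-49 / 16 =-3.06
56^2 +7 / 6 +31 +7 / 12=12675 / 4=3168.75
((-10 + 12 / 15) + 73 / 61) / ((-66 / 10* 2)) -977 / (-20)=1991111 / 40260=49.46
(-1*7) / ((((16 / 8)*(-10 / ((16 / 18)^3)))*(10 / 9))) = 448 / 2025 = 0.22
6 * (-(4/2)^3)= -48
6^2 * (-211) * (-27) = 205092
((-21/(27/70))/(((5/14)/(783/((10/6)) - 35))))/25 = -2982728/1125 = -2651.31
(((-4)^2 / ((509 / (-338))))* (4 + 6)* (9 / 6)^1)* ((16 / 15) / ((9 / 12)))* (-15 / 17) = 1730560 / 8653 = 200.00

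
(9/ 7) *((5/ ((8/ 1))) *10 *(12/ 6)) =225/ 14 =16.07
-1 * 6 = -6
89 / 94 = 0.95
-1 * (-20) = 20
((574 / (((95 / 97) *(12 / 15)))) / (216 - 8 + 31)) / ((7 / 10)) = 19885 / 4541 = 4.38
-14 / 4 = -7 / 2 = -3.50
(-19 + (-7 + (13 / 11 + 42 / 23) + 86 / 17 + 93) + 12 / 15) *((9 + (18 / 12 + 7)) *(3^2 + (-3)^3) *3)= -308356146 / 4301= -71694.06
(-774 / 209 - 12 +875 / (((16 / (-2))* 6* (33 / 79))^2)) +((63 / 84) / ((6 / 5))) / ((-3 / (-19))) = -456152527 / 47672064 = -9.57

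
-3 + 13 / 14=-29 / 14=-2.07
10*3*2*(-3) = -180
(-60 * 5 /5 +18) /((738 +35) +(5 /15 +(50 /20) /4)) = -1008 /18575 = -0.05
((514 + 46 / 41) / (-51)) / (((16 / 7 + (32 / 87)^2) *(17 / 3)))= -69937560 / 94993433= -0.74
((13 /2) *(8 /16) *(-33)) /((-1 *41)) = 429 /164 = 2.62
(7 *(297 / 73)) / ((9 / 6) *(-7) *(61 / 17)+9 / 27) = -212058 / 278057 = -0.76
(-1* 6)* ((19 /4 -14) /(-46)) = -111 /92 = -1.21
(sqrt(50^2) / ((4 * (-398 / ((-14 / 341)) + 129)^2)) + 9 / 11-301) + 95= -21343151861541 / 104020678168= -205.18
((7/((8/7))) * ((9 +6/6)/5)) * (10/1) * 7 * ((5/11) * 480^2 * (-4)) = -3951360000/11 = -359214545.45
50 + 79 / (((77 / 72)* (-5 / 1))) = 13562 / 385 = 35.23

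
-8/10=-4/5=-0.80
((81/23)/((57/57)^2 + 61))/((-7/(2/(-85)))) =81/424235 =0.00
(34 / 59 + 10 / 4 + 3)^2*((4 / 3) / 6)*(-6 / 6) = -57121 / 6962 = -8.20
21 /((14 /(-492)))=-738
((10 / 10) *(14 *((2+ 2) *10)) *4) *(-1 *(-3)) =6720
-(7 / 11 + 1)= -18 / 11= -1.64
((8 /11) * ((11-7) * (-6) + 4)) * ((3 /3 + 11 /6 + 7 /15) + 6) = -135.27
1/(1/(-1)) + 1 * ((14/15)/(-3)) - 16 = -779/45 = -17.31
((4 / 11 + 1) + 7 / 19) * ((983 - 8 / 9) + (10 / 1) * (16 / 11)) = 35718178 / 20691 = 1726.27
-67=-67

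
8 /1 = 8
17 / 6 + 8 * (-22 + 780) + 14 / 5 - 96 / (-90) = 60707 / 10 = 6070.70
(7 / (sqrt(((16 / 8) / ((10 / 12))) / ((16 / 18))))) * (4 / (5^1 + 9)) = 2 * sqrt(30) / 9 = 1.22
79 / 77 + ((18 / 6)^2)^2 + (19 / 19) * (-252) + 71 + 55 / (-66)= -46111 / 462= -99.81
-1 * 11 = -11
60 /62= 0.97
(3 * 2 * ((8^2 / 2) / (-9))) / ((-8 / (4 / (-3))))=-32 / 9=-3.56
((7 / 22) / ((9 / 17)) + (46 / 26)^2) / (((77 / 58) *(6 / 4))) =7241474 / 3864861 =1.87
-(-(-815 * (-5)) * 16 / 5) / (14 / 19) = 123880 / 7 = 17697.14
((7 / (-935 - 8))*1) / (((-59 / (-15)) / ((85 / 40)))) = -1785 / 445096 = -0.00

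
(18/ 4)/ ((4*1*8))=9/ 64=0.14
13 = 13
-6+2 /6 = -5.67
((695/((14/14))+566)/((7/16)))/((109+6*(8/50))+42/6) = 24.64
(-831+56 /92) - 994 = -1824.39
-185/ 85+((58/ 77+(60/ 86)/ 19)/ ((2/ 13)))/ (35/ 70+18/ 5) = -40518873/ 43847573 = -0.92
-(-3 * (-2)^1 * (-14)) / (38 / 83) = 3486 / 19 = 183.47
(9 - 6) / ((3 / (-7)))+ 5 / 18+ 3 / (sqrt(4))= -5.22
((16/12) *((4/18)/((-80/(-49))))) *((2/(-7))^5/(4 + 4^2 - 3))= -16/787185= -0.00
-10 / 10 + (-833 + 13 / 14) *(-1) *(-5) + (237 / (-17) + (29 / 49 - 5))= -6963391 / 1666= -4179.71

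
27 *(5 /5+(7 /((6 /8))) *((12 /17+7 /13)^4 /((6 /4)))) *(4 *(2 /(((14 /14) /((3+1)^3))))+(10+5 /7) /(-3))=3648767210576133 /16698102967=218513.88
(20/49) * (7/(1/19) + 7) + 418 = 3326/7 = 475.14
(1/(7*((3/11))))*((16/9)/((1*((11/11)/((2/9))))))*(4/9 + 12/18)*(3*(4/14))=7040/35721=0.20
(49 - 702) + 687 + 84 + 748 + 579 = 1445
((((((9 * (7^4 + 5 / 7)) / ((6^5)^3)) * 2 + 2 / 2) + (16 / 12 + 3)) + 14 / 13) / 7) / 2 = 423263238071 / 924406898688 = 0.46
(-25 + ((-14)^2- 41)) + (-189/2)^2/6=12947/8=1618.38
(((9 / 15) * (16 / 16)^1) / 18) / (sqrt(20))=sqrt(5) / 300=0.01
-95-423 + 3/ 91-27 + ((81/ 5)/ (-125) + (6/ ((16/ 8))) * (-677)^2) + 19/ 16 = 1250743212689/ 910000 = 1374443.09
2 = 2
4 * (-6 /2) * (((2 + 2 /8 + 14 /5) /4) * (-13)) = 3939 /20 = 196.95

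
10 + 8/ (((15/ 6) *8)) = 52/ 5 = 10.40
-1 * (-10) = 10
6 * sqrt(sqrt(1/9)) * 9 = 18 * sqrt(3) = 31.18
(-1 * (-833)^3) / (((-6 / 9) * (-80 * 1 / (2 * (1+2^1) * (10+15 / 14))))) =23037808689 / 32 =719931521.53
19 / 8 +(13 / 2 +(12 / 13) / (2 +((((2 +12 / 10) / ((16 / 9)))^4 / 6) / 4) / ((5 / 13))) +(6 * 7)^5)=1066025452558981 / 8156824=130691241.17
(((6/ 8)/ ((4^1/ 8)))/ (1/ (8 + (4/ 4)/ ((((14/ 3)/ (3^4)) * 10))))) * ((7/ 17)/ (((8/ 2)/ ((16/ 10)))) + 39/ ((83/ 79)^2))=518.37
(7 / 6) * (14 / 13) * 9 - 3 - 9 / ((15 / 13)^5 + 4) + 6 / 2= 286507128 / 29179111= 9.82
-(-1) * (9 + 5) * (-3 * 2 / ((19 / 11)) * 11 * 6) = -60984 / 19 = -3209.68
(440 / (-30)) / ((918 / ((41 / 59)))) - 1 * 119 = -9668819 / 81243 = -119.01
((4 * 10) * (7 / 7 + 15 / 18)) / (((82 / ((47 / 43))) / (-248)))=-1282160 / 5289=-242.42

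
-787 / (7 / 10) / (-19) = 7870 / 133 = 59.17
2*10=20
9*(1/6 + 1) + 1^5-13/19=411/38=10.82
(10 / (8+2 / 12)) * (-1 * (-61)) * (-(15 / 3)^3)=-457500 / 49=-9336.73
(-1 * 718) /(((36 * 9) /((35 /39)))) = -12565 /6318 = -1.99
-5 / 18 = -0.28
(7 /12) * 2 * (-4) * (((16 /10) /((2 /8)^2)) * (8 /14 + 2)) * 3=-4608 /5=-921.60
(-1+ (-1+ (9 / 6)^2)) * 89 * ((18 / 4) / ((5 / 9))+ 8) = 14329 / 40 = 358.22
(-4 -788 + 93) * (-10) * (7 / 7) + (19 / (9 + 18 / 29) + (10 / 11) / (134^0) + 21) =21525610 / 3069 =7013.88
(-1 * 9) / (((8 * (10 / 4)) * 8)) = -9 / 160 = -0.06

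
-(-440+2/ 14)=3079/ 7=439.86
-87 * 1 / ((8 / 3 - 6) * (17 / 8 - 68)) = -1044 / 2635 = -0.40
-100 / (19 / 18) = -94.74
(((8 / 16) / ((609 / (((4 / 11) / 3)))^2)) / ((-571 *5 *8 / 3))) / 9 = -1 / 3459312788085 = -0.00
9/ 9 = 1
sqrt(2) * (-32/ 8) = -5.66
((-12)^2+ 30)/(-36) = -4.83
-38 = -38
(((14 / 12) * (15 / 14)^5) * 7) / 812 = 253125 / 17825024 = 0.01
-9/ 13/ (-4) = 9/ 52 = 0.17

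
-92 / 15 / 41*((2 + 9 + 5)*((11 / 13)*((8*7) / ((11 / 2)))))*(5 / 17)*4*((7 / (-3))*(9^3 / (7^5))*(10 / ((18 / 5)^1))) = 21196800 / 3107923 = 6.82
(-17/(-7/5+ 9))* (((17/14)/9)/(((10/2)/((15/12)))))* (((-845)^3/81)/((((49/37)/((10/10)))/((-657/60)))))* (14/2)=-470969251312625/14478912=-32527944.87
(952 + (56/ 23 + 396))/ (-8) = -7765/ 46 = -168.80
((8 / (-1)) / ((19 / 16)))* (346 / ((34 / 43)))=-952192 / 323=-2947.96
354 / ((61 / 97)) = 34338 / 61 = 562.92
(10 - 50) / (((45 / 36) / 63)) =-2016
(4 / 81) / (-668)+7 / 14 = 13525 / 27054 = 0.50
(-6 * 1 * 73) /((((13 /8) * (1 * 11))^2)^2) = -1794048 /418161601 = -0.00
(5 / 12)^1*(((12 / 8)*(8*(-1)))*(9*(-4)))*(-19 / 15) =-228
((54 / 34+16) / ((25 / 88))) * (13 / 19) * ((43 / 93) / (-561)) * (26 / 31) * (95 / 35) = -34765328 / 437423175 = -0.08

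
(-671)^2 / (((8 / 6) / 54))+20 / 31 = 1130555191 / 62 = 18234761.15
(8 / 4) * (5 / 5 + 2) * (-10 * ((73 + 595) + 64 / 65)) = -521808 / 13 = -40139.08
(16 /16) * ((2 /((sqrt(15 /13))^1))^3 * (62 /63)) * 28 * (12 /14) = 51584 * sqrt(195) /4725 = 152.45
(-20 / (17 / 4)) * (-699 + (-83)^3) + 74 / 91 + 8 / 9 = 37509306418 / 13923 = 2694053.47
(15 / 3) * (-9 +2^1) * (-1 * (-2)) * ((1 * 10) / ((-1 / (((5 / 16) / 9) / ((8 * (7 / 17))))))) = 2125 / 288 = 7.38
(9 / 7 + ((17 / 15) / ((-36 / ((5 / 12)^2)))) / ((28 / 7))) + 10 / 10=994733 / 435456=2.28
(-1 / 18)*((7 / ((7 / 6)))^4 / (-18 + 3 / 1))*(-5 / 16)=-3 / 2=-1.50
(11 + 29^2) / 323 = 852 / 323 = 2.64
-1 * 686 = -686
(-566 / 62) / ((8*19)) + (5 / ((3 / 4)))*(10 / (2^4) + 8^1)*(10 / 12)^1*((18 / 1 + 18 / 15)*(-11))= -47685723 / 4712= -10120.06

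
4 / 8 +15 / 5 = 7 / 2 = 3.50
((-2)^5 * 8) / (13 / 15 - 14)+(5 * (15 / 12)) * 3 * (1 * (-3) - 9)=-40485 / 197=-205.51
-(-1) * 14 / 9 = 14 / 9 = 1.56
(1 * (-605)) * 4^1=-2420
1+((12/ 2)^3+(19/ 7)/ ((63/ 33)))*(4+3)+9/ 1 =32171/ 21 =1531.95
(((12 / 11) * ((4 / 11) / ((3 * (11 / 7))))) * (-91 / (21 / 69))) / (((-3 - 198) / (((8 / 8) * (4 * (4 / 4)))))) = 133952 / 267531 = 0.50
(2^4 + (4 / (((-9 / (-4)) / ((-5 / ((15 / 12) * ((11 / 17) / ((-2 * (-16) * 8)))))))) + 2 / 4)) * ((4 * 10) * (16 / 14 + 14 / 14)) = -55378900 / 231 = -239735.50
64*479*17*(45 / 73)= 321258.08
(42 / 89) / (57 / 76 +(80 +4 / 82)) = 328 / 56159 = 0.01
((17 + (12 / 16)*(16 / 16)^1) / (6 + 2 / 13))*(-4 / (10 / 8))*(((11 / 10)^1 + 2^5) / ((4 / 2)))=-305513 / 2000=-152.76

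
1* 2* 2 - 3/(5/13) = -19/5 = -3.80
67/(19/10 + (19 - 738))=-670/7171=-0.09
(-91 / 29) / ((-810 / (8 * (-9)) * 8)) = -91 / 2610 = -0.03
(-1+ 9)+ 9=17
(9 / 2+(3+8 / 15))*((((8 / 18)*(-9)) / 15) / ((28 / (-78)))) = 3133 / 525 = 5.97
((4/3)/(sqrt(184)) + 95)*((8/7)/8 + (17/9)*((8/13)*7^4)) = 2285869*sqrt(46)/56511 + 217157555/819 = 265423.98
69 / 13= 5.31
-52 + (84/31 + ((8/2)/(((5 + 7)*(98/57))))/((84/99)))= -4173395/85064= -49.06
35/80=7/16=0.44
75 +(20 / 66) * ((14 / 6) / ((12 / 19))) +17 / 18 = 22888 / 297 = 77.06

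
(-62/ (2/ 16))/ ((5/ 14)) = -6944/ 5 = -1388.80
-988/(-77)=988/77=12.83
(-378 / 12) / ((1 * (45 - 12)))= -21 / 22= -0.95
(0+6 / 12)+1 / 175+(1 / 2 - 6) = -874 / 175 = -4.99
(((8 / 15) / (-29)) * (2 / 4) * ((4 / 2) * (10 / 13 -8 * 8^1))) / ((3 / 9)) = 6576 / 1885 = 3.49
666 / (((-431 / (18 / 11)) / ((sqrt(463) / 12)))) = -999 * sqrt(463) / 4741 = -4.53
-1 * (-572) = 572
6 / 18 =1 / 3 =0.33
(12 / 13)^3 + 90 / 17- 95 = -3321049 / 37349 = -88.92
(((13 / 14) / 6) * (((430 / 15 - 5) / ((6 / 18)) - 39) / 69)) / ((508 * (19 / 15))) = 130 / 1165479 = 0.00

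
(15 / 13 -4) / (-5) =37 / 65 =0.57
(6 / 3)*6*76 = 912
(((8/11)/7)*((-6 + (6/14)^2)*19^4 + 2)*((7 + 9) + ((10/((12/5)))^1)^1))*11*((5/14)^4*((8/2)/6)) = -2808817391875/14823774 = -189480.59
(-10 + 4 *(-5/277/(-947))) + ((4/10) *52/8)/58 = -757309153/76072510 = -9.96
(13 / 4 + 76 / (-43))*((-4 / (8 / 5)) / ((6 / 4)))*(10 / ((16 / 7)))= -10.81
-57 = -57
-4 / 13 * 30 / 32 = -0.29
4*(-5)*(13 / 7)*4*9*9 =-84240 / 7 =-12034.29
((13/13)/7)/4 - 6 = -167/28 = -5.96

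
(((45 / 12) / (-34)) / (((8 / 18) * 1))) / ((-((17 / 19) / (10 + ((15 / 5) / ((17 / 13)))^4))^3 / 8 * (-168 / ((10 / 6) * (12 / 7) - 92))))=375760824847980804008142795 / 4768796803815353111138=78795.73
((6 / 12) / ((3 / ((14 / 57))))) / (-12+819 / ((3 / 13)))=7 / 604827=0.00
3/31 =0.10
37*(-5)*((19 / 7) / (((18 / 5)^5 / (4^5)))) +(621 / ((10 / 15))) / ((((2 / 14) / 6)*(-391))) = -6678596443 / 7026831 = -950.44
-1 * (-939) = 939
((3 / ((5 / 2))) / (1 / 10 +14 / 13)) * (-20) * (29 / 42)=-15080 / 1071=-14.08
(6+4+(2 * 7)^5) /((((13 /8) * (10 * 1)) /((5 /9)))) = 717112 /39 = 18387.49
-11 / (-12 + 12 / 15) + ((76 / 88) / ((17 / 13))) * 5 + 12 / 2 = 10.28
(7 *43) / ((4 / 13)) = 3913 / 4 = 978.25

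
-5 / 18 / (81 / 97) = -485 / 1458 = -0.33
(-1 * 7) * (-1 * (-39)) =-273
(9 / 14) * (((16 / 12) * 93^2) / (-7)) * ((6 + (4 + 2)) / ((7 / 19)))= -11831832 / 343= -34495.14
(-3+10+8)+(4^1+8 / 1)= 27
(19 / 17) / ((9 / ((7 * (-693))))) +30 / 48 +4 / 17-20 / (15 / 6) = -82899 / 136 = -609.55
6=6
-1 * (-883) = 883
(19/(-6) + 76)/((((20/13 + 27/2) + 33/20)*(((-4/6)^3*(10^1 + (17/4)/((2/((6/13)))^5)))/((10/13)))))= -1.13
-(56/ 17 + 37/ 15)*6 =-2938/ 85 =-34.56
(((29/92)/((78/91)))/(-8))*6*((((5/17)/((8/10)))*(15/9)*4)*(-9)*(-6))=-228375/6256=-36.50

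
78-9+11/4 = 287/4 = 71.75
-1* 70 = -70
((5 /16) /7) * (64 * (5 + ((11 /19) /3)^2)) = 46760 /3249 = 14.39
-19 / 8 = -2.38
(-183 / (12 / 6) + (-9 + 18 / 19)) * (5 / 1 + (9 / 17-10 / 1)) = 7566 / 17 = 445.06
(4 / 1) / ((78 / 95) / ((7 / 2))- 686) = -1330 / 228017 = -0.01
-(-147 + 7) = 140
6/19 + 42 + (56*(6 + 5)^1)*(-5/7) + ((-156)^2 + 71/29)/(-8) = -15163477/4408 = -3439.99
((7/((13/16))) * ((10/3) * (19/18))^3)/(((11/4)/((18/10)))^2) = 61456640/382239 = 160.78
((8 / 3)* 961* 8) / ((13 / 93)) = 1906624 / 13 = 146663.38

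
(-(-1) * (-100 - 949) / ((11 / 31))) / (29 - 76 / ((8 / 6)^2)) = 130076 / 605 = 215.00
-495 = -495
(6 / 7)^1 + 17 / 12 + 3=443 / 84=5.27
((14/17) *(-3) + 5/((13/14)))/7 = 92/221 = 0.42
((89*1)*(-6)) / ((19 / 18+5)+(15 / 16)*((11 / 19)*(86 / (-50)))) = -7305120 / 70069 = -104.26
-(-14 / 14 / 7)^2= -1 / 49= -0.02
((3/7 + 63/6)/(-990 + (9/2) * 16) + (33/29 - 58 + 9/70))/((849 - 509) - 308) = -98737/55680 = -1.77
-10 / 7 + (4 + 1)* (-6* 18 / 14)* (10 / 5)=-550 / 7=-78.57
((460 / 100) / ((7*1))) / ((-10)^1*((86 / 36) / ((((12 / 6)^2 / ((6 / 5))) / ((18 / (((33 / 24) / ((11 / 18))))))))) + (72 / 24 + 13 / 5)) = -69 / 5432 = -0.01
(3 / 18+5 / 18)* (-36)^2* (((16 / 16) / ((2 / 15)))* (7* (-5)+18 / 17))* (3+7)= -24926400 / 17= -1466258.82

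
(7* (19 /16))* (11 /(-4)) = -22.86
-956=-956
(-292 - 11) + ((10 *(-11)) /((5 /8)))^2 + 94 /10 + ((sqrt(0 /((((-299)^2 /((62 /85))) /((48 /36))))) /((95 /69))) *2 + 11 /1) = 153467 /5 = 30693.40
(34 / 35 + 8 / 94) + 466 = 768308 / 1645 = 467.06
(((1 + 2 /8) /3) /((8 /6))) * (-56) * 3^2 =-315 /2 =-157.50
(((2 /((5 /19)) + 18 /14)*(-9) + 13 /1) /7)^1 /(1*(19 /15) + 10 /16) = -56256 /11123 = -5.06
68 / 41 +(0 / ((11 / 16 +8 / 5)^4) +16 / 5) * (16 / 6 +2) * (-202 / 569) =-1274788 / 349935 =-3.64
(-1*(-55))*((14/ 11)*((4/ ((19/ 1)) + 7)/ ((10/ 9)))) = 8631/ 19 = 454.26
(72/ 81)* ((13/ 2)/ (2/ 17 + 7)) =884/ 1089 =0.81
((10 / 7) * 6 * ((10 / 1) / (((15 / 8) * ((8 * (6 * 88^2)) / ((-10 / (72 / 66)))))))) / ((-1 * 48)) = 25 / 1064448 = 0.00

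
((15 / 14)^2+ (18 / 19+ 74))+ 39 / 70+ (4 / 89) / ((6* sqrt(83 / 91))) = 2* sqrt(7553) / 22161+ 1427269 / 18620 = 76.66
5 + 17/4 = 37/4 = 9.25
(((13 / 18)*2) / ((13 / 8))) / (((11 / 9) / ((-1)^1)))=-8 / 11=-0.73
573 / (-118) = -573 / 118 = -4.86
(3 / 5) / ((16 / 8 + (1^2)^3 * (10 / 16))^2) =64 / 735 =0.09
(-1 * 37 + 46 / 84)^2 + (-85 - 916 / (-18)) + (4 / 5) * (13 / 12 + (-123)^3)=-1457650107 / 980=-1487398.07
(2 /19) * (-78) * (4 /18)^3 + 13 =59605 /4617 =12.91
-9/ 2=-4.50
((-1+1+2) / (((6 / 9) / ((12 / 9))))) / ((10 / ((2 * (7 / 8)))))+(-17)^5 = -14198563 / 10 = -1419856.30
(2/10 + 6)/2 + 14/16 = 159/40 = 3.98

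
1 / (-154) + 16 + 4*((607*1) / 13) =405931 / 2002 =202.76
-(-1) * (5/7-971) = -6792/7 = -970.29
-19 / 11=-1.73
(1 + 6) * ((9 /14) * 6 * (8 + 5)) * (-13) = -4563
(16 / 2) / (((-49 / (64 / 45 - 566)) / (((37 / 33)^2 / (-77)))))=-278246512 / 184895865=-1.50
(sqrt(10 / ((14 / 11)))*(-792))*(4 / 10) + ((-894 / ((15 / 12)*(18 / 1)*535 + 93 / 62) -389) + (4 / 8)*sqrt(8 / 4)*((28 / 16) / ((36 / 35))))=-1584*sqrt(385) / 35 -1561355 / 4013 + 245*sqrt(2) / 288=-1275.88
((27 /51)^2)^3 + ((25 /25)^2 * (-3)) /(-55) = 101641962 /1327566295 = 0.08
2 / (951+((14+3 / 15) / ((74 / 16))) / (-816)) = 37740 / 17945299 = 0.00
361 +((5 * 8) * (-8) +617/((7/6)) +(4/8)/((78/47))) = 622613/1092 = 570.16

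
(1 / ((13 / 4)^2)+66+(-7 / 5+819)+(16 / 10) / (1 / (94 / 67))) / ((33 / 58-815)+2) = -969710932 / 889251805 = -1.09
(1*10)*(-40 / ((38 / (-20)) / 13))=52000 / 19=2736.84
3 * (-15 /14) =-45 /14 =-3.21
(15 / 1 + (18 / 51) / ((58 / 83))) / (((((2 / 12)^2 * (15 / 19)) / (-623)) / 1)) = -1085784336 / 2465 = -440480.46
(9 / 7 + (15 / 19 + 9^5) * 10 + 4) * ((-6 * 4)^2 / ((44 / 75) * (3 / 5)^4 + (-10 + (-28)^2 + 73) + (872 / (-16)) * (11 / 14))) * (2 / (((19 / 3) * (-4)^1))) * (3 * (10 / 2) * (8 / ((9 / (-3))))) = 1748863440000000 / 1309504757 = 1335515.15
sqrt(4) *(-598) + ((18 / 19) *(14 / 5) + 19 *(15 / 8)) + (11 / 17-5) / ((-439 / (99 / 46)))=-151025850101 / 130453240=-1157.70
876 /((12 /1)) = 73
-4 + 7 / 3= -5 / 3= -1.67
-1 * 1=-1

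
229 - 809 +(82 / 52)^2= -390399 / 676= -577.51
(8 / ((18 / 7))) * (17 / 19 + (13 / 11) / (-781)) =453600 / 163229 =2.78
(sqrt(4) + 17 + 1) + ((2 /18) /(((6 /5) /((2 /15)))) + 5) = 25.01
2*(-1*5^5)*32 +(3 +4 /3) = -599987 /3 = -199995.67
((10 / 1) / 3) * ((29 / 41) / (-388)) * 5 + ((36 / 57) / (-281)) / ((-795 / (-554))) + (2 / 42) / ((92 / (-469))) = -426612663347 / 1552996467420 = -0.27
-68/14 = -34/7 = -4.86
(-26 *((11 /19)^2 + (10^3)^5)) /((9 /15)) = -46930000000000015730 /1083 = -43333333333333347.86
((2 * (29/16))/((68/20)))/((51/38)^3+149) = 994555/141245843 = 0.01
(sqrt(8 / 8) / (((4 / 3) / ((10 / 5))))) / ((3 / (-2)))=-1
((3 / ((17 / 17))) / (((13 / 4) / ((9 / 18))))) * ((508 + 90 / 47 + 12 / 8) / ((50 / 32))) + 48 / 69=53316992 / 351325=151.76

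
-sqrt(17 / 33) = -0.72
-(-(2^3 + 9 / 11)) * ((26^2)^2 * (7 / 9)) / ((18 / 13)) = 2263595.48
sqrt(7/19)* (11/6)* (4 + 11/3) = 253* sqrt(133)/342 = 8.53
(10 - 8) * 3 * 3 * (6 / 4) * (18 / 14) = 243 / 7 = 34.71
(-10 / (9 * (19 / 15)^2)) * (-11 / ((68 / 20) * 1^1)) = 13750 / 6137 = 2.24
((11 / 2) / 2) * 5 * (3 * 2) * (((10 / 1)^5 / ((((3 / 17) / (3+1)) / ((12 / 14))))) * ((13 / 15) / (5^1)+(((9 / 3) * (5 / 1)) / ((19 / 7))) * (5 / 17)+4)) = 123617120000 / 133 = 929452030.08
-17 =-17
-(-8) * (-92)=-736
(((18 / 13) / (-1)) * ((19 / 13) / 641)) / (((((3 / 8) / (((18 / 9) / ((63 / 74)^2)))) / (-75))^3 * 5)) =106130.05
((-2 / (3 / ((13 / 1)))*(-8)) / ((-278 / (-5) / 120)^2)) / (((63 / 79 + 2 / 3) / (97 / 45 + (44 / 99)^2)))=31319392000 / 60339483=519.05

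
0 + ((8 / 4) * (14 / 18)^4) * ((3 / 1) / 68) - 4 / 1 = -295031 / 74358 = -3.97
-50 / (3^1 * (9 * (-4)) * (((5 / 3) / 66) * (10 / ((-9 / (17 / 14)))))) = -231 / 17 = -13.59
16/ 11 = 1.45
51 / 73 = 0.70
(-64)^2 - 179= 3917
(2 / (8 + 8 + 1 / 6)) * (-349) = -4188 / 97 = -43.18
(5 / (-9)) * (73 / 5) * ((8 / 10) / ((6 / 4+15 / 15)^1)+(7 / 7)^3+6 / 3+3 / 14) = -90301 / 3150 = -28.67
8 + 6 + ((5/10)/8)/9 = 2017/144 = 14.01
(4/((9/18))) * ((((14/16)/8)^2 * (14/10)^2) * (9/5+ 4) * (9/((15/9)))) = 1879983/320000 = 5.87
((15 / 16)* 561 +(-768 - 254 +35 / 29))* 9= -2066517 / 464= -4453.70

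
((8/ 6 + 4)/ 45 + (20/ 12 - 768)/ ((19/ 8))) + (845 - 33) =66076/ 135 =489.45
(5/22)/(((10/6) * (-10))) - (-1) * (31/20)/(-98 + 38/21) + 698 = 310177979/444400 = 697.97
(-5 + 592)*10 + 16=5886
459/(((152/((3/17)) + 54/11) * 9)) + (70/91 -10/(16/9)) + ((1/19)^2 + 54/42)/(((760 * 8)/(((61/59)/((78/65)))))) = -4.80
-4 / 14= -2 / 7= -0.29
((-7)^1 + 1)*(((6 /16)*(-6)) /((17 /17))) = 27 /2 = 13.50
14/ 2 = 7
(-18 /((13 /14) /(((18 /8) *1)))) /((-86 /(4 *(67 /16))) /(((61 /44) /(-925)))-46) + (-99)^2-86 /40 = 5865138821803 /598554580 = 9798.84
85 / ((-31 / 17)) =-1445 / 31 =-46.61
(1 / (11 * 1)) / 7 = 1 / 77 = 0.01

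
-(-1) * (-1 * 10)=-10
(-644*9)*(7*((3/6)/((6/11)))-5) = -8211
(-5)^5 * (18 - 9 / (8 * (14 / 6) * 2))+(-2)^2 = -6215177 / 112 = -55492.65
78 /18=13 /3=4.33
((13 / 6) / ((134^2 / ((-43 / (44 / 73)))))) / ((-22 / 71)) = 2897297 / 104288448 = 0.03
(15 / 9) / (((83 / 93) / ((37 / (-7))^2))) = 212195 / 4067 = 52.17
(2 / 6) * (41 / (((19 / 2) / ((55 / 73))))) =4510 / 4161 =1.08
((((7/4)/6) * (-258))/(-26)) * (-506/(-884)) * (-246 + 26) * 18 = -37695735/5746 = -6560.34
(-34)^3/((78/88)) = -1729376/39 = -44342.97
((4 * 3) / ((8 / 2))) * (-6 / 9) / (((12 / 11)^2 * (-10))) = 121 / 720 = 0.17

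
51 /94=0.54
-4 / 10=-2 / 5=-0.40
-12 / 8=-3 / 2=-1.50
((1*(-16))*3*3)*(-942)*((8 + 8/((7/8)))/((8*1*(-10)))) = -203472/7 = -29067.43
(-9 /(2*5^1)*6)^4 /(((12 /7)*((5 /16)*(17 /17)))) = 1587.24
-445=-445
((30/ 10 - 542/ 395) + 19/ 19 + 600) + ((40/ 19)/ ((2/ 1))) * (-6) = 4475322/ 7505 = 596.31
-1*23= -23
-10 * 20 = -200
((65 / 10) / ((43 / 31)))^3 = 65450827 / 636056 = 102.90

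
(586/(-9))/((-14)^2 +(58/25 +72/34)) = -124525/383337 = -0.32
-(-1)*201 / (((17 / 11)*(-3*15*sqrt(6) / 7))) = -5159*sqrt(6) / 1530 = -8.26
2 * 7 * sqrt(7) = 14 * sqrt(7) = 37.04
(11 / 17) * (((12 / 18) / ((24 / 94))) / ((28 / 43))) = 22231 / 8568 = 2.59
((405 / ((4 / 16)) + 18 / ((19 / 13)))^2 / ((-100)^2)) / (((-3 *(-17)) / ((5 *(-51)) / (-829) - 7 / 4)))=-383384631789 / 50875730000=-7.54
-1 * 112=-112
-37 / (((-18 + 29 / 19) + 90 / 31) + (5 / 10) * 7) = 43586 / 11863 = 3.67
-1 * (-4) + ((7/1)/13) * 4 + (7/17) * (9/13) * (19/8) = 929/136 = 6.83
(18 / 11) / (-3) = -6 / 11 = -0.55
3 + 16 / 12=13 / 3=4.33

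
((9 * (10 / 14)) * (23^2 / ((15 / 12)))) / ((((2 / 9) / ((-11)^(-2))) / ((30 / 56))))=642735 / 11858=54.20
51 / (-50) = -51 / 50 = -1.02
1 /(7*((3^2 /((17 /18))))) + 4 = 4553 /1134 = 4.01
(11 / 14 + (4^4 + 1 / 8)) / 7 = 14387 / 392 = 36.70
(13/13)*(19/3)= 19/3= 6.33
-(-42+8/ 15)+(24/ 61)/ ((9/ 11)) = 12794/ 305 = 41.95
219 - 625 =-406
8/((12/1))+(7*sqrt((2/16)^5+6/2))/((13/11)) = 2/3+77*sqrt(196610)/3328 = 10.93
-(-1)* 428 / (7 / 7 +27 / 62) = 26536 / 89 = 298.16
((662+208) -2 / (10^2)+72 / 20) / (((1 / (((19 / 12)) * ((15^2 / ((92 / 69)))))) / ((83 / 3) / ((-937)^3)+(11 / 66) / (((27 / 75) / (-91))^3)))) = -8038763714896273911873989 / 12793960933056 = -628324860217.95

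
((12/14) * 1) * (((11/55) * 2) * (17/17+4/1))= 12/7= 1.71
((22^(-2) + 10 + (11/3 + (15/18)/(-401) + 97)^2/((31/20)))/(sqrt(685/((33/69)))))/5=34.60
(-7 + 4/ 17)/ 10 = -23/ 34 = -0.68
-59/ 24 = -2.46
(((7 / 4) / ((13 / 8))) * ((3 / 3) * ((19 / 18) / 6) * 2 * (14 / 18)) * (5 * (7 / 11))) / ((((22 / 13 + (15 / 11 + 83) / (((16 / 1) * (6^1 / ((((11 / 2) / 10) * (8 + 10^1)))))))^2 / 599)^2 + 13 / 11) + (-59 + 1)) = -256862926952450000 / 15554812982739308127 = -0.02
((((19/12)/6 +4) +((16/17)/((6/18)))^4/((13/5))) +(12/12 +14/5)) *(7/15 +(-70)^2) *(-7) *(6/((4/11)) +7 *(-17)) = 268076458327863871/2345269680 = 114305173.78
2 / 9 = 0.22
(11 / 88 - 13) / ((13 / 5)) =-515 / 104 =-4.95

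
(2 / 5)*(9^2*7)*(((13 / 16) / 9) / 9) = 91 / 40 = 2.28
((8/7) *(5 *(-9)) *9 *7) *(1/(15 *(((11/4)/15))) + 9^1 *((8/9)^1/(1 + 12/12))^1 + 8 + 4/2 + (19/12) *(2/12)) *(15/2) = -7819875/22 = -355448.86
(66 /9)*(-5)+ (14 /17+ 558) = 26630 /51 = 522.16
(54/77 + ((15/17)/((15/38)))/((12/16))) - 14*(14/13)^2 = -8332286/663663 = -12.55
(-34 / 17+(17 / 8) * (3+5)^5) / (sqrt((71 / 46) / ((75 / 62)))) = 348150 * sqrt(151869) / 2201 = 61642.60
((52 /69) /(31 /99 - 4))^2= 2944656 /70476025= 0.04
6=6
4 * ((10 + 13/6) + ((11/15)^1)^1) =258/5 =51.60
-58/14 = -29/7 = -4.14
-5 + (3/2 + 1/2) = -3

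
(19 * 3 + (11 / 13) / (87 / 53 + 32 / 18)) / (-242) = -606909 / 2565563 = -0.24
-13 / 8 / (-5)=13 / 40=0.32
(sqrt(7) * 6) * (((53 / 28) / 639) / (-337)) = -0.00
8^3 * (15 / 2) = 3840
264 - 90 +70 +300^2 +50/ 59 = 90244.85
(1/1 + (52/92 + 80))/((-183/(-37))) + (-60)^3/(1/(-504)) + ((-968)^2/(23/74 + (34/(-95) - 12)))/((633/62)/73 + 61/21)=11227049182819150029188/103153317105801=108838469.74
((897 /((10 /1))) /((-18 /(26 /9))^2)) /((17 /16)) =404248 /185895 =2.17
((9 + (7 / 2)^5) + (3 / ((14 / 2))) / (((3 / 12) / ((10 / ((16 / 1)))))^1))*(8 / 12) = 119905 / 336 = 356.86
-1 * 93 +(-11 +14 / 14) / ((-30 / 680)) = 401 / 3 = 133.67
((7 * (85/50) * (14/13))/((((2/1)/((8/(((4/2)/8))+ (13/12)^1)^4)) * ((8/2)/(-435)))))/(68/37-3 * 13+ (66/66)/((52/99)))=3171821293944247/133968384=23675894.26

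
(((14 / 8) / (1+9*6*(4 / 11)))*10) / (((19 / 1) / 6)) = 1155 / 4313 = 0.27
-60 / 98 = -30 / 49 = -0.61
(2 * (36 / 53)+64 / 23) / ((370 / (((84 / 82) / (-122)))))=-53004 / 564013015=-0.00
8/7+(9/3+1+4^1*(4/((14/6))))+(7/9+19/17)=2126/153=13.90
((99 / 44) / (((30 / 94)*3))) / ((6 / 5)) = 47 / 24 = 1.96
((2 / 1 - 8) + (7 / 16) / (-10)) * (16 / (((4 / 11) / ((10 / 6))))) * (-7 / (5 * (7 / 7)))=620.49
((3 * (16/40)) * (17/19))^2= 10404/9025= 1.15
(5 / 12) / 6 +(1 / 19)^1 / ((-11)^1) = 973 / 15048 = 0.06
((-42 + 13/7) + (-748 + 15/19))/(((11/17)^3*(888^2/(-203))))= 2486651081/3323581536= 0.75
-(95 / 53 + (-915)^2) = -44373020 / 53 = -837226.79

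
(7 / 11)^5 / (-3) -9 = -4365184 / 483153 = -9.03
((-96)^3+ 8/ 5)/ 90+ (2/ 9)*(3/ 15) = -2211826/ 225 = -9830.34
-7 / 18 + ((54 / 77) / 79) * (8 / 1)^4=3938731 / 109494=35.97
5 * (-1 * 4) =-20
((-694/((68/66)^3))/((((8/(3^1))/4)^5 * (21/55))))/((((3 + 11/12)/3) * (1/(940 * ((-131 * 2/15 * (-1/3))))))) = -7277635471095/137564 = -52903633.73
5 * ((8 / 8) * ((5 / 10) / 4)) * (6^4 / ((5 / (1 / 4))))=81 / 2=40.50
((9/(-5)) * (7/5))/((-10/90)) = 567/25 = 22.68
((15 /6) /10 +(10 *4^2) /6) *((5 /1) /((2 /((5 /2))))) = 8075 /48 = 168.23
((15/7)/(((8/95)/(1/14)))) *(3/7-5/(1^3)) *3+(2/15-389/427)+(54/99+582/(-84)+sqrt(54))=-221553823/6904590+3 *sqrt(6)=-24.74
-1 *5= -5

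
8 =8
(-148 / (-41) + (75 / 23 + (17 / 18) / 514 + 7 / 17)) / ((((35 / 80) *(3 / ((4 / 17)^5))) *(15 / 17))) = 0.00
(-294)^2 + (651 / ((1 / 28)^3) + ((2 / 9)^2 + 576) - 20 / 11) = 12810586148 / 891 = 14377762.23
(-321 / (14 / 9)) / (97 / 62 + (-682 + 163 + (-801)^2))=-89559 / 278230267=-0.00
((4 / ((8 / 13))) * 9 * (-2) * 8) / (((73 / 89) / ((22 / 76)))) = -458172 / 1387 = -330.33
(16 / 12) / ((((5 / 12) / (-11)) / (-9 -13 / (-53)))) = 81664 / 265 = 308.17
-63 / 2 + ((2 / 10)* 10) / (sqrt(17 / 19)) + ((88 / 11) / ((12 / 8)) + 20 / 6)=-137 / 6 + 2* sqrt(323) / 17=-20.72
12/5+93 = 477/5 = 95.40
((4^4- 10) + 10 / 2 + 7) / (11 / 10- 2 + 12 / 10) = 860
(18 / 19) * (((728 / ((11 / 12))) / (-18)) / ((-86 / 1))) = 4368 / 8987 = 0.49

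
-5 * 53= -265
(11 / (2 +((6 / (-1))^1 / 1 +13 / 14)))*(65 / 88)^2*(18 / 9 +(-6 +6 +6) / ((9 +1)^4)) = -11833549 / 3027200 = -3.91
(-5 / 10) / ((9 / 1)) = -1 / 18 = -0.06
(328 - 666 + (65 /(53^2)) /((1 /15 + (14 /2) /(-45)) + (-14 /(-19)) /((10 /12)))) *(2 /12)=-56.33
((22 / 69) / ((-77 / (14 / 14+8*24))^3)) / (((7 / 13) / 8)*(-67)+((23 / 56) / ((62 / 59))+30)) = -92710079072 / 477901560675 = -0.19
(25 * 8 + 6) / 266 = 103 / 133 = 0.77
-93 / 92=-1.01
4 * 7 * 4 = 112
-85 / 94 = -0.90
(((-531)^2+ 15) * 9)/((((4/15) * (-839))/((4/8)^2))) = -4758345/1678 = -2835.72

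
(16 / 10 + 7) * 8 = 344 / 5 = 68.80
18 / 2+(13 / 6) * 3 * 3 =28.50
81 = 81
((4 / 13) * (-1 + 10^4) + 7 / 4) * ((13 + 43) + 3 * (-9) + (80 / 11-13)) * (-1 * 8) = -81958400 / 143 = -573135.66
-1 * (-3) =3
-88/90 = -44/45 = -0.98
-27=-27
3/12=1/4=0.25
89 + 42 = 131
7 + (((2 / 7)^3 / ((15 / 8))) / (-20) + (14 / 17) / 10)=3097018 / 437325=7.08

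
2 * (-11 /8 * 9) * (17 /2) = -1683 /8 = -210.38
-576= -576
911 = 911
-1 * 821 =-821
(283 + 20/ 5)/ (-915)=-287/ 915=-0.31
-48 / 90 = -8 / 15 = -0.53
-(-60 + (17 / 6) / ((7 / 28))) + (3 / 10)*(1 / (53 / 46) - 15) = 70639 / 1590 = 44.43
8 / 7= 1.14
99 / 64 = 1.55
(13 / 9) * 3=13 / 3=4.33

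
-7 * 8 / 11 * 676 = -37856 / 11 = -3441.45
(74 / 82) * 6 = 222 / 41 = 5.41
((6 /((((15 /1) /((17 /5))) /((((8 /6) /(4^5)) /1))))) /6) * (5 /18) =17 /207360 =0.00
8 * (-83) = -664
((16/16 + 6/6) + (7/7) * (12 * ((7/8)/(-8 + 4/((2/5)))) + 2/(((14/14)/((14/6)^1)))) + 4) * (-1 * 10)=-955/6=-159.17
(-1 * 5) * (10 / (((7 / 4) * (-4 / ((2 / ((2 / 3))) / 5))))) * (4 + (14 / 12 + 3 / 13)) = 2105 / 91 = 23.13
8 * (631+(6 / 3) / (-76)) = 95908 / 19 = 5047.79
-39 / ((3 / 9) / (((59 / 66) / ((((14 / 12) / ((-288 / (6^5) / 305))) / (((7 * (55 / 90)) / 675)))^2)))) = -8437 / 185389871343750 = -0.00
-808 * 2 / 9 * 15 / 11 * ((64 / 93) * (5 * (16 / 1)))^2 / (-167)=211812352000 / 47664639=4443.80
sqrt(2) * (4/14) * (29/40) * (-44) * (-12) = 3828 * sqrt(2)/35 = 154.67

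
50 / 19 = 2.63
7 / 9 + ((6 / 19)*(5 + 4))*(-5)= -2297 / 171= -13.43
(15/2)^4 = 50625/16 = 3164.06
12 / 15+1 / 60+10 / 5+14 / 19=3.55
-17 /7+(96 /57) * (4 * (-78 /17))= -33.34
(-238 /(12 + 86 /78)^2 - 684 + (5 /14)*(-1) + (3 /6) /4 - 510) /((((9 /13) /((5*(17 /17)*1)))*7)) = -23192080925 /18800712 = -1233.57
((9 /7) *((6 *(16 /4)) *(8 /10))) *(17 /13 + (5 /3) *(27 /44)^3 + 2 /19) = 1021465377 /23012990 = 44.39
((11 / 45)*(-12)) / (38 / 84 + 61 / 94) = -14476 / 5435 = -2.66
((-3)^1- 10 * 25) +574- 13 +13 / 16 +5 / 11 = 54431 / 176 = 309.27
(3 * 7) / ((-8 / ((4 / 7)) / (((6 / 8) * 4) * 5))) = -45 / 2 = -22.50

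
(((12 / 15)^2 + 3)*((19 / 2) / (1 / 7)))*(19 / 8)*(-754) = -86693789 / 200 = -433468.94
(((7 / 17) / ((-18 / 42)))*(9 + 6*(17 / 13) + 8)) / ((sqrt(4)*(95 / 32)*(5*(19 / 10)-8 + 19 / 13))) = -224 / 165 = -1.36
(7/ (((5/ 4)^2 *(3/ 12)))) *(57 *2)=51072/ 25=2042.88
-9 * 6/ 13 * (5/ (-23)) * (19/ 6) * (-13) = -855/ 23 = -37.17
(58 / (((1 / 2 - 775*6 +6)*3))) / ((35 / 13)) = -1508 / 975135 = -0.00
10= 10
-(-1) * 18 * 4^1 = 72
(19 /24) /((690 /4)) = 19 /4140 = 0.00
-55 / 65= -11 / 13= -0.85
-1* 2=-2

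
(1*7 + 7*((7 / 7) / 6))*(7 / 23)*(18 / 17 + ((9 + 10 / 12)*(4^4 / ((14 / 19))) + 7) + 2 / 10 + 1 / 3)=99855091 / 11730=8512.80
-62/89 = -0.70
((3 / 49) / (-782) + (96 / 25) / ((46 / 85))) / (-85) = -1359441 / 16285150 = -0.08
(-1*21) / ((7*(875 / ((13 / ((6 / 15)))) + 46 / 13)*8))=-13 / 1056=-0.01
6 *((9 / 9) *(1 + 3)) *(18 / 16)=27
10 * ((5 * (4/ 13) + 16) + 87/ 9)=10610/ 39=272.05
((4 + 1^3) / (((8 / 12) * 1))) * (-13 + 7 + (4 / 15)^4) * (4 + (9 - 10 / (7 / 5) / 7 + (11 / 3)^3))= -12301825796 / 4465125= -2755.09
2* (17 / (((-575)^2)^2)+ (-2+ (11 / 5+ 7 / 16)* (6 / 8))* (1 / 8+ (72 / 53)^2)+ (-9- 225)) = -36795010346929222339 / 78607336900000000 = -468.09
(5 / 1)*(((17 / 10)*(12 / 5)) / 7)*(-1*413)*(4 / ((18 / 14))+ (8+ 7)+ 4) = -399194 / 15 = -26612.93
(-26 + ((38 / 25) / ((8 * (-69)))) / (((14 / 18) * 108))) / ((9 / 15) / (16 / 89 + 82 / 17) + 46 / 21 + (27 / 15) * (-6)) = 11407701583 / 3724874472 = 3.06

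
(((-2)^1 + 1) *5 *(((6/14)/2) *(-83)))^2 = 1550025/196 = 7908.29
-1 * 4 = -4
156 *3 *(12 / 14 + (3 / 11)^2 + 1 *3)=1558440 / 847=1839.95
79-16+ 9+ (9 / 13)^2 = 12249 / 169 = 72.48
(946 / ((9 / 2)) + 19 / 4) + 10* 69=32579 / 36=904.97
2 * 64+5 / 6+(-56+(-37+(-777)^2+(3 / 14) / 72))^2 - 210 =41136640764796417 / 112896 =364376424007.90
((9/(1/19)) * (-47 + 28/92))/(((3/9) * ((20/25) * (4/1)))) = -1377405/184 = -7485.90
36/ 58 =18/ 29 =0.62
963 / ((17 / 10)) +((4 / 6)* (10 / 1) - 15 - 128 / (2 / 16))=-23759 / 51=-465.86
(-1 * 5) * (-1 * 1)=5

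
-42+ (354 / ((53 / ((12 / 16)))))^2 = -189951 / 11236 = -16.91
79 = 79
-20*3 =-60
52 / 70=26 / 35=0.74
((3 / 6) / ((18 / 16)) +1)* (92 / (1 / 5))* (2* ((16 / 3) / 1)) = 191360 / 27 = 7087.41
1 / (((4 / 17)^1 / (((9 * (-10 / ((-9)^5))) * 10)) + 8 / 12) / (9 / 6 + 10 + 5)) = 42075 / 41066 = 1.02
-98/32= -49/16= -3.06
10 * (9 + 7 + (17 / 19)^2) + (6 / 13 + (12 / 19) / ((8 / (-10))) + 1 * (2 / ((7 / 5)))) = 5555307 / 32851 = 169.11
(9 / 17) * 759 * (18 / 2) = 61479 / 17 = 3616.41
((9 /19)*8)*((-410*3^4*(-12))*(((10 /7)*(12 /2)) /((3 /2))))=1147737600 /133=8629606.02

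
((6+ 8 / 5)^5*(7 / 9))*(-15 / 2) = -277323088 / 1875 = -147905.65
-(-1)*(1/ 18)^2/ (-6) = -1/ 1944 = -0.00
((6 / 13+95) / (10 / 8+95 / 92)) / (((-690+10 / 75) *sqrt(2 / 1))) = -28543 *sqrt(2) / 941668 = -0.04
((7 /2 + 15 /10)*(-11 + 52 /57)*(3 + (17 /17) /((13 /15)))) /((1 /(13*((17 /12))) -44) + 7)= 7650 /1349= 5.67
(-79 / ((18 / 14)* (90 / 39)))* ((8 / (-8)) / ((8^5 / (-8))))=-7189 / 1105920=-0.01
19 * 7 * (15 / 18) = 665 / 6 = 110.83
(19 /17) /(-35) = -19 /595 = -0.03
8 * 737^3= 3202524424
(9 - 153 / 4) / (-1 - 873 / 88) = 2574 / 961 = 2.68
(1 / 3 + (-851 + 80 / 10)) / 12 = -632 / 9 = -70.22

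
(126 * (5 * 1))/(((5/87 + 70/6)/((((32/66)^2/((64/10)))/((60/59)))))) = 11977/6171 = 1.94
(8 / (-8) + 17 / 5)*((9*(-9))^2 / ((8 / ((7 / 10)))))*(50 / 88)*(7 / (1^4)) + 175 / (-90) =8677123 / 1584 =5477.98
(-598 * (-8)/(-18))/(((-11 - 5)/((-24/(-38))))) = 598/57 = 10.49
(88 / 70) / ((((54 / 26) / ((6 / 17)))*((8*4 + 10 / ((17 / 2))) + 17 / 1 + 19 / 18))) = 2288 / 548695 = 0.00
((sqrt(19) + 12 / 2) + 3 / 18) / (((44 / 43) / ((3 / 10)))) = 129*sqrt(19) / 440 + 1591 / 880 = 3.09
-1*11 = -11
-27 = -27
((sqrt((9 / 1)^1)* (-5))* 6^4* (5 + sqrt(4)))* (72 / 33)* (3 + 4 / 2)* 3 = -48988800 / 11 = -4453527.27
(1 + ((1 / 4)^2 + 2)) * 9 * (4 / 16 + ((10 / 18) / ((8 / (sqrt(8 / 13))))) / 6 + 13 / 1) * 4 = 245 * sqrt(26) / 1248 + 23373 / 16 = 1461.81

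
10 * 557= 5570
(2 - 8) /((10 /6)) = -18 /5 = -3.60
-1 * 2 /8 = -1 /4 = -0.25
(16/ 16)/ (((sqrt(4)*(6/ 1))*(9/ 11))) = 11/ 108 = 0.10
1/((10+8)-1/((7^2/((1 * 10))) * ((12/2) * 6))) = 0.06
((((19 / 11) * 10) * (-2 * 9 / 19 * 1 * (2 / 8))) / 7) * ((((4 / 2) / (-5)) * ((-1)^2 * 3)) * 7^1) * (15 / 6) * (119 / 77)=2295 / 121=18.97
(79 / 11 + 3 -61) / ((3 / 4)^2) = -90.34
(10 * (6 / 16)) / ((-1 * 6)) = -5 / 8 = -0.62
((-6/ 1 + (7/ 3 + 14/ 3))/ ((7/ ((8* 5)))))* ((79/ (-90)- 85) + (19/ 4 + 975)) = 321794/ 63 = 5107.84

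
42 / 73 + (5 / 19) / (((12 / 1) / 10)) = 6613 / 8322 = 0.79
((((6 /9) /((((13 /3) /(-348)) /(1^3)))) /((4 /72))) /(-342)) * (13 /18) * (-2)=-232 /57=-4.07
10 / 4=5 / 2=2.50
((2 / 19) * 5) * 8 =80 / 19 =4.21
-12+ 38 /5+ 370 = 1828 /5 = 365.60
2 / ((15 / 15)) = 2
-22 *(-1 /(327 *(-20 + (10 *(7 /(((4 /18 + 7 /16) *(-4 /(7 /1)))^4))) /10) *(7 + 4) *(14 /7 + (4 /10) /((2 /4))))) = 407253125 /60888072077868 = 0.00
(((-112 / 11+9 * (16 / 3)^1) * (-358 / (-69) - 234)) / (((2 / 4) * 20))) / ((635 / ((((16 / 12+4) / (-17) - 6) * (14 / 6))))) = 321822592 / 16030575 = 20.08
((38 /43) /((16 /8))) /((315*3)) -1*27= -1097126 /40635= -27.00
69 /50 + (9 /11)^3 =128289 /66550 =1.93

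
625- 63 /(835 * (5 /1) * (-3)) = 2609396 /4175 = 625.01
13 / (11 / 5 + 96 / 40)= 65 / 23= 2.83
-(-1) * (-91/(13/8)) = -56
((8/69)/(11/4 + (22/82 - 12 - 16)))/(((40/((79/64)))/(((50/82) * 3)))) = -395/1507696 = -0.00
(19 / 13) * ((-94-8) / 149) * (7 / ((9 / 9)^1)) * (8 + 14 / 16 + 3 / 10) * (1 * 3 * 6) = -22404249 / 19370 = -1156.65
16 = 16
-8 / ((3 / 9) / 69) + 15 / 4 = -1652.25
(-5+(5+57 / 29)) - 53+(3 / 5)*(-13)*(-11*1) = 5041 / 145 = 34.77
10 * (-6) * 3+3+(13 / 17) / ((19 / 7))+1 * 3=-56111 / 323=-173.72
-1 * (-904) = 904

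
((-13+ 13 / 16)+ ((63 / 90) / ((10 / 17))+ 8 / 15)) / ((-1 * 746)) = 12557 / 895200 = 0.01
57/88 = 0.65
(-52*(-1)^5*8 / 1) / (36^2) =26 / 81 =0.32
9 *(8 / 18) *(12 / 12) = 4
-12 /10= -6 /5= -1.20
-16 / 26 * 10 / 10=-8 / 13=-0.62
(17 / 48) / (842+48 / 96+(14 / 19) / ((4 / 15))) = 323 / 770880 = 0.00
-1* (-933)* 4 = 3732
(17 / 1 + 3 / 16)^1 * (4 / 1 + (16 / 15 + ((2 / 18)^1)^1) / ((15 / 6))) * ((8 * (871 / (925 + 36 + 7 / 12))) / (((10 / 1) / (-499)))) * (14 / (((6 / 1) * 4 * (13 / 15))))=-117717593 / 6294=-18703.14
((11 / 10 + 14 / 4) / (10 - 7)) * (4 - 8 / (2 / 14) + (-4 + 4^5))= 22264 / 15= 1484.27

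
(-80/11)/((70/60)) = -480/77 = -6.23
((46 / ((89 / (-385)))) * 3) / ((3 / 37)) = -655270 / 89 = -7362.58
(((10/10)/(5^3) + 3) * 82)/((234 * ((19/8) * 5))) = 123328/1389375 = 0.09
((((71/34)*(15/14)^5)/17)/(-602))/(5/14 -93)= 53915625/17337099771712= 0.00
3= 3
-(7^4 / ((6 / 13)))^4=-949165729998374161 / 1296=-732380964504918.33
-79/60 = -1.32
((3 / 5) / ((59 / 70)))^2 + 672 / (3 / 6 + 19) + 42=3483046 / 45253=76.97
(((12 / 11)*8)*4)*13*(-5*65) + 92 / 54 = -43804294 / 297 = -147489.21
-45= -45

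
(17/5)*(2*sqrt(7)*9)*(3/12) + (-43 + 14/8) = -165/4 + 153*sqrt(7)/10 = -0.77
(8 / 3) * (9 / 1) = 24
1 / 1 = 1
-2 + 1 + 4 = 3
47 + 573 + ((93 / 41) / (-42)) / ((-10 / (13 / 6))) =21353203 / 34440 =620.01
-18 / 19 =-0.95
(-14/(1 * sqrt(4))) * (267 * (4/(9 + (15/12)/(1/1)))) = -29904/41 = -729.37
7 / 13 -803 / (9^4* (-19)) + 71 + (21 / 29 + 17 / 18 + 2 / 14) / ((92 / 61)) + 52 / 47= 210108210891863 / 2844976673448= 73.85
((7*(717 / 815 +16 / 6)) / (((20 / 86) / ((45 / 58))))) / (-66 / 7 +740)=1889979 / 16671640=0.11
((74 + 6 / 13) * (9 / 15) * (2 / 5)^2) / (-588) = -968 / 79625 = -0.01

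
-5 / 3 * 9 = -15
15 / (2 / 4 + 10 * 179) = 30 / 3581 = 0.01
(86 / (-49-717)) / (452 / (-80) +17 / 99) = 85140 / 4154401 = 0.02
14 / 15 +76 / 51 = 2.42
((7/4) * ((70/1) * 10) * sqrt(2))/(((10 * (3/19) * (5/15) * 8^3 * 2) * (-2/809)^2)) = 3046609055 * sqrt(2)/8192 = 525946.76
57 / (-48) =-19 / 16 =-1.19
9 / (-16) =-9 / 16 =-0.56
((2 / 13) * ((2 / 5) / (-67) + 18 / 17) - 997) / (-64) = 73800903 / 4738240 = 15.58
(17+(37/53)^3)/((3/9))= 7744686/148877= 52.02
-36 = -36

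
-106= -106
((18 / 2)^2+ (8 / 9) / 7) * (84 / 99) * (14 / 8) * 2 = 240.92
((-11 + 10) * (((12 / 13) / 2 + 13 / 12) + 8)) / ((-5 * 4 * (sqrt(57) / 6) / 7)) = 2.65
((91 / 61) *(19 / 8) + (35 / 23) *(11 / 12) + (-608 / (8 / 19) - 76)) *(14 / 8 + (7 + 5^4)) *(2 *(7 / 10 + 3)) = -318997851757 / 44896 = -7105262.20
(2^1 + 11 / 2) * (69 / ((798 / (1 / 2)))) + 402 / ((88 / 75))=4013745 / 11704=342.94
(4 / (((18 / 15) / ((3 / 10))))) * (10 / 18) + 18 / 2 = 86 / 9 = 9.56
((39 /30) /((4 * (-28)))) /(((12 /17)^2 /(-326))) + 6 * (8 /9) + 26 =3139111 /80640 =38.93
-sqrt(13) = -3.61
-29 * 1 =-29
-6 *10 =-60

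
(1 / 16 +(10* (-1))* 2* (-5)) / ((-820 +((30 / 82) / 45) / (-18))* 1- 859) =-1772307 / 29738456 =-0.06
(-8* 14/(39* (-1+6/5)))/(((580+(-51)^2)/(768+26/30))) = -1291696/372177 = -3.47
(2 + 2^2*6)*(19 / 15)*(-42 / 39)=-532 / 15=-35.47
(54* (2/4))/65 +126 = 8217/65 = 126.42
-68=-68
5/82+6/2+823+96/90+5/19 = 827.39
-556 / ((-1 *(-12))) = -139 / 3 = -46.33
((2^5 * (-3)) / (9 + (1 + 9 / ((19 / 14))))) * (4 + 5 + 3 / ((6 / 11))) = -83.70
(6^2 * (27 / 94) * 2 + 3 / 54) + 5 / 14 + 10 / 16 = 514469 / 23688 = 21.72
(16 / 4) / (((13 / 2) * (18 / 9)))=4 / 13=0.31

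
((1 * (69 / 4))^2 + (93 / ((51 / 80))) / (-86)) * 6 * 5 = 51906765 / 5848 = 8875.99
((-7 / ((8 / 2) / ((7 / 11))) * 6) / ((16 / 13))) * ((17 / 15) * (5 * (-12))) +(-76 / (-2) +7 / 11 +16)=37295 / 88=423.81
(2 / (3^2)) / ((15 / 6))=4 / 45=0.09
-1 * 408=-408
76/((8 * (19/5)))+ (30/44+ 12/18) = 127/33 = 3.85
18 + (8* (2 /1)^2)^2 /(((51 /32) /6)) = 65842 /17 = 3873.06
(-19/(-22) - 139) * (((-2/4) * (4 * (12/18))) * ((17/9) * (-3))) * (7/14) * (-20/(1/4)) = 1377680/33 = 41747.88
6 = 6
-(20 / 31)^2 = -400 / 961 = -0.42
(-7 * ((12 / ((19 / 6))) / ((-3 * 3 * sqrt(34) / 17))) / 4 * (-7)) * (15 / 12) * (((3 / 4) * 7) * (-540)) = 694575 * sqrt(34) / 76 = 53289.91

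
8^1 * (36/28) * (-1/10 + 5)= 252/5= 50.40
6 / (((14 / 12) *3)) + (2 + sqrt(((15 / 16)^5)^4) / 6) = 58520122222477 / 15393162788864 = 3.80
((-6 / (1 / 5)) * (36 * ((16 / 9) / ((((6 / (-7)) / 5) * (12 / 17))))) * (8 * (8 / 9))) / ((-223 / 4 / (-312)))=1267302400 / 2007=631441.16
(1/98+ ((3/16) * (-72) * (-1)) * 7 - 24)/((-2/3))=-10365/98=-105.77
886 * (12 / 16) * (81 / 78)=35883 / 52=690.06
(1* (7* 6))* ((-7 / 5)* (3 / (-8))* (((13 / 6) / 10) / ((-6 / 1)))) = -637 / 800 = -0.80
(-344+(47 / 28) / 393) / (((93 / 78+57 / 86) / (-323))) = 40203979309 / 671244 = 59894.73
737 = 737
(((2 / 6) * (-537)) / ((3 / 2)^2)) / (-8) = 179 / 18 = 9.94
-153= -153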